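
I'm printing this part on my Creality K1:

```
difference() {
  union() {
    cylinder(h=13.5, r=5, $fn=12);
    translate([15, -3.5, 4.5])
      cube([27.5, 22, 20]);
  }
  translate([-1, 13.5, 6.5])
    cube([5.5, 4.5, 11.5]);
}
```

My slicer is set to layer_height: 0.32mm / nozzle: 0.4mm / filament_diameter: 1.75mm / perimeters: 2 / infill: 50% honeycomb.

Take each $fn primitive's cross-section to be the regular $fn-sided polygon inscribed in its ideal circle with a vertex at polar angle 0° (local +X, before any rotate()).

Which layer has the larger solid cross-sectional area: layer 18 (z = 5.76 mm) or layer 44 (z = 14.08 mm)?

layer 18 (z = 5.76 mm)

Layer 18 (z = 5.76): the r=5 cylinder gives a regular 12-gon of circumradius 5 (constant along its height) (area = (12/2)·5.000²·sin(360°/12) = 75.00 mm²); the cube at (15, -3.5) is present — its section is the full 27.5×22 rectangle (area 605.00 mm²); Merging all regions: the 2 present regions are separate (no shared area or edge), so areas and boundary lengths simply add and each stays a separate island — area = 680.00 mm²; the cube at (-1, 13.5) does not reach this height (z outside [6.5, 18]); After the difference (first − rest): none of the subtracted shapes is present at this height, so the result so far is unchanged — area = 680.00 mm². So its area = 680.00 mm². Layer 44 (z = 14.08): the cylinder does not reach this height (z outside [0, 13.5]); the cube at (15, -3.5) is present — its section is the full 27.5×22 rectangle (area 605.00 mm²); Taking the union: only the 27.5×22 cube at (15, -3.5) is present, so the union is just that shape — area = 605.00 mm²; the cube at (-1, 13.5) is present — its section is the full 5.5×4.5 rectangle (area 24.75 mm²); Taking the first minus the rest: starting from that combined region (605.00 mm²), the 5.5×4.5 cube at (-1, 13.5) misses the remaining region (no effect) — area = 605.00 mm². So its area = 605.00 mm². Layer 18 is larger (680.00 vs 605.00 mm²).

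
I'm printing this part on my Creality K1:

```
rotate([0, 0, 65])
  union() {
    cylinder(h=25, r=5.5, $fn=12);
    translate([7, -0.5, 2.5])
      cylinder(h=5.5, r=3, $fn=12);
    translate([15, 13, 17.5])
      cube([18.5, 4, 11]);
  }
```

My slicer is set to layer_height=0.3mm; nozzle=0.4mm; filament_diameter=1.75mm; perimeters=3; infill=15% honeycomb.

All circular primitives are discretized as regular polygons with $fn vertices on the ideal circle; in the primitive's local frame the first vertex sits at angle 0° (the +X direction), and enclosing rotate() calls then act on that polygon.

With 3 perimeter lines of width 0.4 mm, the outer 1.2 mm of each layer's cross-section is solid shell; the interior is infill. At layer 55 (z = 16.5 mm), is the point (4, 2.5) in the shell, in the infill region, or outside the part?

shell

At z = 16.5 mm: the r=5.5 cylinder contributes a regular 12-gon of circumradius 5.5; the cylinder at (7, -0.5) does not reach this height (z outside [2.5, 8]); the cube at (15, 13) does not reach this height (z outside [17.5, 28.5]); Combining (union): only the r=5.5 cylinder is present, so the union is just that shape — 1 connected region; (whole slice rotated 65° about Z — lengths, areas and connectivity unchanged). Overall, the cross-section is a single solid region. Undo the 65° rotation: the query point maps to (3.956, -2.569) in the un-rotated model frame. The nearest boundary edge runs (2.75, -4.76)→(4.76, -2.75); distance from the point to it = 0.70 mm. The point is inside the cross-section, 0.70 mm from the nearest boundary — within the 1.2 mm shell band (3 × 0.4).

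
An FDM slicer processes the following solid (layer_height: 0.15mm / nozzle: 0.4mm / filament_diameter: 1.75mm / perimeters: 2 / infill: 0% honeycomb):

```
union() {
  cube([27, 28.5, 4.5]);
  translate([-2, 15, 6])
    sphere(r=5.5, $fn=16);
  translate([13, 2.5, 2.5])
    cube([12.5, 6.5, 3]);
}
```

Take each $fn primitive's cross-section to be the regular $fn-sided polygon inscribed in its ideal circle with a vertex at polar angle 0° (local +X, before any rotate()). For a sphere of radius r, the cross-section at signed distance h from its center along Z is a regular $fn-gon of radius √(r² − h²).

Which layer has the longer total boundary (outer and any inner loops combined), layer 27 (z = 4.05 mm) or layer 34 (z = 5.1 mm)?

Layer 27 (z = 4.05): the cube (footprint 27×28.5) is included at this height (perimeter 111.00 mm); the r=5.5 sphere at (-2, 15) contributes a regular 16-gon of circumradius √(5.5²−1.95²) = 5.143 (perimeter = 2·16·5.143·sin(180°/16) = 32.11 mm); the cube at (13, 2.5) is present — its section is the full 12.5×6.5 rectangle (perimeter 38.00 mm); Combining (union): the regions partially overlap (shared area 101.96 mm²), so the edge portions inside another operand are dropped and the merged outline is re-measured after clipping — boundary = 121.68 mm. So its perimeter = 121.68 mm. Layer 34 (z = 5.1): the cube does not reach this height (z outside [0, 4.5]); the sphere at (-2, 15): section is a regular 16-gon, circumradius = √(r²−h²) = √(5.5²−0.9²) = 5.426 (perimeter = 2·16·5.426·sin(180°/16) = 33.87 mm); the cube at (13, 2.5) (footprint 12.5×6.5) is included at this height (perimeter 38.00 mm); Combining (union): the 2 present regions are separate (no shared area or edge), so areas and boundary lengths simply add and each stays a separate island — boundary = 71.87 mm. So its perimeter = 71.87 mm. Layer 27 is larger (121.68 vs 71.87 mm).

layer 27 (z = 4.05 mm)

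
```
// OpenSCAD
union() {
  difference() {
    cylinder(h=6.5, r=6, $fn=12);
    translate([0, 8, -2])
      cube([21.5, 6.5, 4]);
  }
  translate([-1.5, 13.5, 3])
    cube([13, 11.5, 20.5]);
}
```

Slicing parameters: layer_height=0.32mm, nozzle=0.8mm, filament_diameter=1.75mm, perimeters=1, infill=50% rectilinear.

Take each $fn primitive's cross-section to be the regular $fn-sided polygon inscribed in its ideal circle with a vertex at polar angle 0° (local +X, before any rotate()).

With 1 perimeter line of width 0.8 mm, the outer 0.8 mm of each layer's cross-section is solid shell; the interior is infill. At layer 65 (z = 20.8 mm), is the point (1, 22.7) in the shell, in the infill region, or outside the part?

At z = 20.8 mm: the cylinder does not reach this height (z outside [0, 6.5]); the cube at (0, 8) does not reach this height (z outside [-2, 2]); After the difference (first − rest): the first operand is absent here, so nothing remains; the cube at (-1.5, 13.5) is present — its section is the full 13×11.5 rectangle; Taking the union: only the 13×11.5 cube at (-1.5, 13.5) is present, so the union is just that shape — 1 connected region. Overall, the cross-section is a single solid region. The nearest boundary edge runs (11.50, 25.00)→(-1.50, 25.00); distance from the point to it = 2.30 mm. The point is inside the cross-section and 2.30 mm from the nearest boundary — more than the 0.8 mm shell width (1 × 0.8), so it's in the infill interior.

infill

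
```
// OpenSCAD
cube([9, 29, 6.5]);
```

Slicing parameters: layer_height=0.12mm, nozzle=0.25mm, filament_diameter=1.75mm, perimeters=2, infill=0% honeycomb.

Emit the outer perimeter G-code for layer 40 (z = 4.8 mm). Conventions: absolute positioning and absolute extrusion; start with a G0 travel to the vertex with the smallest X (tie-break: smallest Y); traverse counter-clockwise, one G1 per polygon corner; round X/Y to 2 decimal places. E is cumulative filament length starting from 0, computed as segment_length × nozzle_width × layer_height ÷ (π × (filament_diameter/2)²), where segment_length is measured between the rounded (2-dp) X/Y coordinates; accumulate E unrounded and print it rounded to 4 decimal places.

At z = 4.8 mm: the cube (footprint 9×29) is included at this height. The outline is a single polygon with 4 vertices. Extrusion per mm of travel: 0.25 × 0.12 / (π × 0.875²) = 0.012473. Accumulating E over each segment gives final E = 0.9479.

G0 X0.00 Y0.00 Z4.80
G1 X9.00 Y0.00 E0.1123
G1 X9.00 Y29.00 E0.4740
G1 X0.00 Y29.00 E0.5862
G1 X0.00 Y0.00 E0.9479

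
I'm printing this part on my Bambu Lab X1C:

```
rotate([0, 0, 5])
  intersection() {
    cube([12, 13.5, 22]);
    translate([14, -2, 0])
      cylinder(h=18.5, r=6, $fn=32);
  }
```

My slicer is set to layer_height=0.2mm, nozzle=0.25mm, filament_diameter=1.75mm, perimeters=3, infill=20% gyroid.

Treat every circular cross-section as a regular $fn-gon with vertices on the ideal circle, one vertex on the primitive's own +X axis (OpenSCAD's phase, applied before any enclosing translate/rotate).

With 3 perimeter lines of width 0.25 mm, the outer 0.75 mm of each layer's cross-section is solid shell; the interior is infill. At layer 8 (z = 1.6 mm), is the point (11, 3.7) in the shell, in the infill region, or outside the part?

shell

At z = 1.6 mm: the cube (footprint 12×13.5) is included at this height; the r=6 cylinder at (14, -2) gives a regular 32-gon of circumradius 6 (constant along its height); Taking the intersection: the r=6 cylinder at (14, -2) partially overlaps the 12×13.5 cube; clipping to the common part keeps 8.63 mm² — 1 connected region; (whole slice rotated 5° about Z — lengths, areas and connectivity unchanged). Overall, the cross-section is a single solid region. Undo the 5° rotation: the query point maps to (11.281, 2.727) in the un-rotated model frame. The nearest boundary edge runs (10.67, 2.99)→(11.70, 3.54); distance from the point to it = 0.52 mm. The point is inside the cross-section, 0.52 mm from the nearest boundary — within the 0.75 mm shell band (3 × 0.25).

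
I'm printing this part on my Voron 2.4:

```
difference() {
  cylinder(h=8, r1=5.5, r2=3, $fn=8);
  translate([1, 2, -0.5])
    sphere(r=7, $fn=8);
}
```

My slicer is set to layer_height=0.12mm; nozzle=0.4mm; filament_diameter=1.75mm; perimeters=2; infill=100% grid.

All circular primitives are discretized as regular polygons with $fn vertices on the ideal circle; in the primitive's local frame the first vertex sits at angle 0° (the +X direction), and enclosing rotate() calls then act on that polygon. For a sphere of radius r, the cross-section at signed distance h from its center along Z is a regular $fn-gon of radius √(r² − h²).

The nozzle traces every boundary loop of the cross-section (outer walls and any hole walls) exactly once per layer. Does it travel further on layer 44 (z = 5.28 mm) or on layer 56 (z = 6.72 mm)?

layer 44 (z = 5.28 mm)

Layer 44 (z = 5.28): the cone: at t=0.660 of its height the radius interpolates to r₁+(r₂−r₁)t = 3.850, giving a regular 8-gon of that circumradius (perimeter = 2·8·3.850·sin(180°/8) = 23.57 mm); the r=7 sphere at (1, 2) contributes a regular 8-gon of circumradius √(7²−5.78²) = 3.949 (perimeter = 2·8·3.949·sin(180°/8) = 24.18 mm); Taking the first minus the rest: starting from the cone, the r=7 sphere at (1, 2) partially overlaps it — only the 26.79 mm² overlap (of its 44.10 mm²) is removed, clipping the outline — boundary = 23.36 mm. So its perimeter = 23.36 mm. Layer 56 (z = 6.72): the cone: at t=0.840 of its height the radius interpolates to r₁+(r₂−r₁)t = 3.400, giving a regular 8-gon of that circumradius (perimeter = 2·8·3.400·sin(180°/8) = 20.82 mm); the sphere at (1, 2) is not intersected at this z (|z−center|=7.220 > r=7); Subtracting the remaining from the first: none of the subtracted shapes is present at this height, so the cone is unchanged — boundary = 20.82 mm. So its perimeter = 20.82 mm. Layer 44 is larger (23.36 vs 20.82 mm).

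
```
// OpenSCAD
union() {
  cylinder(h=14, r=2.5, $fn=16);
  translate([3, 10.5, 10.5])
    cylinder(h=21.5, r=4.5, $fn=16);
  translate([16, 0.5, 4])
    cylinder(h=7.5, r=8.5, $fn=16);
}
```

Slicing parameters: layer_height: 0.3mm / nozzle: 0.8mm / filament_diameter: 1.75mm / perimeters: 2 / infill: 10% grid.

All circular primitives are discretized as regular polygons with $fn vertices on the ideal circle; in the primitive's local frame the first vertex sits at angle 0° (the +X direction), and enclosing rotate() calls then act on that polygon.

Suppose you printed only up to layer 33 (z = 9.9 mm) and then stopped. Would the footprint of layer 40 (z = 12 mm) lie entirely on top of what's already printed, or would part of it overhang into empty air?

Compare the two slices. At z = 9.9: the r=2.5 cylinder contributes a regular 16-gon of circumradius 2.5 (area = (16/2)·2.500²·sin(360°/16) = 19.13 mm²); the cylinder at (3, 10.5) does not reach this height (z outside [10.5, 32]); the r=8.5 cylinder at (16, 0.5) contributes a regular 16-gon of circumradius 8.5 (area = (16/2)·8.500²·sin(360°/16) = 221.19 mm²); Merging all regions: the 2 present regions are separate (no shared area or edge), so areas and boundary lengths simply add and each stays a separate island — area = 240.33 mm². At z = 12: the cylinder: section is a regular 16-gon, circumradius r=2.5 (area = (16/2)·2.500²·sin(360°/16) = 19.13 mm²); the r=4.5 cylinder at (3, 10.5) contributes a regular 16-gon of circumradius 4.5 (area = (16/2)·4.500²·sin(360°/16) = 61.99 mm²); the cylinder at (16, 0.5) is not intersected at this z (z outside [4, 11.5]); Combining (union): the 2 present regions are separate (no shared area or edge), so areas and boundary lengths simply add and each stays a separate island — area = 81.13 mm². Checking containment: at z = 12 the cross-section extends beyond the z = 9.9 cross-section by about 61.99 mm².

part overhangs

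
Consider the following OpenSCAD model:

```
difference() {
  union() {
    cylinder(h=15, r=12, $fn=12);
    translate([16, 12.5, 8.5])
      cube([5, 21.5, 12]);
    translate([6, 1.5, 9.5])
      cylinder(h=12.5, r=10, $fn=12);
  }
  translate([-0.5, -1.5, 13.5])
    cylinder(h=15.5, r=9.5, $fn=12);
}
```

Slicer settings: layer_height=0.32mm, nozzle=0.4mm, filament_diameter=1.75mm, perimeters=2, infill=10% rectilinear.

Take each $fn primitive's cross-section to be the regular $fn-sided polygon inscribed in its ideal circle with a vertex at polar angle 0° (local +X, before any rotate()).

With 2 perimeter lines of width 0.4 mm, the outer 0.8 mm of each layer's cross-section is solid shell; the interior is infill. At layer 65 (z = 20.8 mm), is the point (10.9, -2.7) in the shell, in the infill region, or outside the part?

At z = 20.8 mm: the cylinder is not intersected at this z (z outside [0, 15]); the cube at (16, 12.5) is not intersected at this z (z outside [8.5, 20.5]); the r=10 cylinder at (6, 1.5) contributes a regular 12-gon of circumradius 10; Taking the union: only the r=10 cylinder at (6, 1.5) is present, so the union is just that shape — 1 connected region; the cylinder at (-0.5, -1.5): section is a regular 12-gon, circumradius r=9.5; After the difference (first − rest): starting from the result so far, the r=9.5 cylinder at (-0.5, -1.5) partially overlaps it — only the 151.98 mm² overlap (of its 270.75 mm²) is removed, clipping the outline — 1 connected region. Overall, the cross-section is a single solid region. The nearest boundary edge runs (7.73, -6.25)→(9.00, -1.50); distance from the point to it = 2.15 mm. The point is inside the cross-section and 2.15 mm from the nearest boundary — more than the 0.8 mm shell width (2 × 0.4), so it's in the infill interior.

infill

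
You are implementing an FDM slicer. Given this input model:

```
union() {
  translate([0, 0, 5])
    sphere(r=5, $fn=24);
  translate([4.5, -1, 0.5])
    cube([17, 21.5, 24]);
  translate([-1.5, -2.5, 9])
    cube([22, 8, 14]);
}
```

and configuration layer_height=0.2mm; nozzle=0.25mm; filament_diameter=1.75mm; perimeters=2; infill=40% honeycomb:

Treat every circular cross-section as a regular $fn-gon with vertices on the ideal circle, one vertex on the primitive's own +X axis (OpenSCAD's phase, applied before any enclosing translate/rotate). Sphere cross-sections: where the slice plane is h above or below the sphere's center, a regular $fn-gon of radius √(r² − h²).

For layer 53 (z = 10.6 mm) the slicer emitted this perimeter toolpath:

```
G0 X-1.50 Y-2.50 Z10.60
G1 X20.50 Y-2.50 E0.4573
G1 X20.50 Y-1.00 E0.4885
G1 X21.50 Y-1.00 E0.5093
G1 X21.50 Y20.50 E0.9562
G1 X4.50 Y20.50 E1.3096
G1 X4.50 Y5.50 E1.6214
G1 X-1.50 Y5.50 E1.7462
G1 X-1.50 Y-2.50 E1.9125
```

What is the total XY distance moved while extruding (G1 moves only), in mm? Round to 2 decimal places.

Sum the Euclidean lengths of each G1 segment: total = 92.00 mm.

92.00 mm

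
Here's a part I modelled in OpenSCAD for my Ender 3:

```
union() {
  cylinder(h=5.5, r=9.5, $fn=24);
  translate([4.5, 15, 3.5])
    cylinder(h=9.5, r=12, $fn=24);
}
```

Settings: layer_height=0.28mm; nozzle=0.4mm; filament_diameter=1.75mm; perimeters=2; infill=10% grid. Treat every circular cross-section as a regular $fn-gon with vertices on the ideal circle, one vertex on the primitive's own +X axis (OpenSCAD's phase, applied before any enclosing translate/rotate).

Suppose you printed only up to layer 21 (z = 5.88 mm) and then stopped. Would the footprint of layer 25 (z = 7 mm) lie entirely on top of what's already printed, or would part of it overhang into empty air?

entirely on top

Compare the two slices. At z = 5.88: the cylinder is absent (z outside [0, 5.5]); the cylinder at (4.5, 15): section is a regular 24-gon, circumradius r=12 (area = (24/2)·12.000²·sin(360°/24) = 447.24 mm²); Combining (union): only the r=12 cylinder at (4.5, 15) is present, so the union is just that shape — area = 447.24 mm². At z = 7: the cylinder is not intersected at this z (z outside [0, 5.5]); the r=12 cylinder at (4.5, 15) contributes a regular 24-gon of circumradius 12 (area = (24/2)·12.000²·sin(360°/24) = 447.24 mm²); Merging all regions: only the r=12 cylinder at (4.5, 15) is present, so the union is just that shape — area = 447.24 mm². Checking containment: the cross-section at z = 7 is a subset of the cross-section at z = 5.88.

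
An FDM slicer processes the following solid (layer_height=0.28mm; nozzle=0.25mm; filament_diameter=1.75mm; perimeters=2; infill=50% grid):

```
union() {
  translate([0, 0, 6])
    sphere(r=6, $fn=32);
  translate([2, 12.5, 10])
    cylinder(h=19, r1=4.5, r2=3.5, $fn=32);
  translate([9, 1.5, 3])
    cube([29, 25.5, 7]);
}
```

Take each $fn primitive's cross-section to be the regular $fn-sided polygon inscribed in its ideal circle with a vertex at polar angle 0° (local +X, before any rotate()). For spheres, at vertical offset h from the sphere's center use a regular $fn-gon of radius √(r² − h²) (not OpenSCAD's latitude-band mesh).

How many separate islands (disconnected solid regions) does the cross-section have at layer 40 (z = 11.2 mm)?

2

At z = 11.2 mm: the r=6 sphere slices to a regular 32-gon of circumradius 2.993 (√(r²−h²) with h=5.2 from center); the cone at (2, 12.5) contributes a regular 32-gon of circumradius 4.437 (interpolated between r1=4.5 and r2=3.5 at t=0.063); the cube at (9, 1.5) is absent (z outside [3, 10]); Merging all regions: the 2 present regions are separate (no shared area or edge), so areas and boundary lengths simply add and each stays a separate island — 2 connected regions. Overall, the cross-section has 2 separate islands. Island count = 2.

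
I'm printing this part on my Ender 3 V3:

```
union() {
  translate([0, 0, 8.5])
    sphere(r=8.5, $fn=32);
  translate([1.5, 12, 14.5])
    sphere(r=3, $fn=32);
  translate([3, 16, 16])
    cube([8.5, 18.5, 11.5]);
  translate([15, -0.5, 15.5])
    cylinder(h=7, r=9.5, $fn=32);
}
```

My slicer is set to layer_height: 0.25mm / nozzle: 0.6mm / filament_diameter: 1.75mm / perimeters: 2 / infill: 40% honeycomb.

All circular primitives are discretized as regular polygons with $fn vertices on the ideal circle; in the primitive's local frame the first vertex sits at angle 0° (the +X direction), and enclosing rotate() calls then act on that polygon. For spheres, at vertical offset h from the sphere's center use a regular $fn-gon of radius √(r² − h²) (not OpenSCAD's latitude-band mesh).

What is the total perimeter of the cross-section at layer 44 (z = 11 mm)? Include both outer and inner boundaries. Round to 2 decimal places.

50.96 mm

At z = 11 mm: the sphere: section is a regular 32-gon, circumradius = √(r²−h²) = √(8.5²−2.5²) = 8.124 (perimeter = 2·32·8.124·sin(180°/32) = 50.96 mm); the sphere at (1.5, 12) does not reach this height (|z−center|=3.500 > r=3); the cube at (3, 16) does not reach this height (z outside [16, 27.5]); the cylinder at (15, -0.5) does not reach this height (z outside [15.5, 22.5]); Taking the union: only the r=8.5 sphere is present, so the union is just that shape — boundary = 50.96 mm. Overall, the cross-section is a single solid region. Total boundary length (outer) = 50.96 mm.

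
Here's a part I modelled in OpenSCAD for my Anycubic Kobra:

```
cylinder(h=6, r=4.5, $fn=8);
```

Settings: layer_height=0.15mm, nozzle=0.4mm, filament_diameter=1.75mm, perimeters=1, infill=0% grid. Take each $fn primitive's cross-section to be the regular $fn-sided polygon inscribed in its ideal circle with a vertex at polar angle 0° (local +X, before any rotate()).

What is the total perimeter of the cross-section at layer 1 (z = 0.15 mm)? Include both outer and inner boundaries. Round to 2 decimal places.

At z = 0.15 mm: the cylinder: section is a regular 8-gon, circumradius r=4.5 (perimeter = 2·8·4.500·sin(180°/8) = 27.55 mm). Overall, the cross-section is a single solid region. Total boundary length (outer) = 27.55 mm.

27.55 mm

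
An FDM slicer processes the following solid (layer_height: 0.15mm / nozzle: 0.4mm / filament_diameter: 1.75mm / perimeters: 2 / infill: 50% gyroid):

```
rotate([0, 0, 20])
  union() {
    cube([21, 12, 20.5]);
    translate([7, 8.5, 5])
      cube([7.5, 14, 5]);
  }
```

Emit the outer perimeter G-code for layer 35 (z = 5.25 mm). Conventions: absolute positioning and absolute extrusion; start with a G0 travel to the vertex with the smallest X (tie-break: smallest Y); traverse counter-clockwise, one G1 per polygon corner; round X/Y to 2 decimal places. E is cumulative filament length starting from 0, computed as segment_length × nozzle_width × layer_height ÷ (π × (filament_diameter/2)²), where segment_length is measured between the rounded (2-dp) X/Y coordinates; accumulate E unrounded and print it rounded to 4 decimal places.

At z = 5.25 mm: the cube is present — its section is the full 21×12 rectangle; the cube at (7, 8.5) (footprint 7.5×14) is included at this height; Merging all regions: the regions partially overlap (shared area 26.25 mm²), so overlapping operands fuse into one piece — 1 connected region; (rotated 20° about Z; rotation is an isometry so areas/perimeters/island counts are preserved). The outline is a single polygon with 8 vertices. Extrusion per mm of travel: 0.4 × 0.15 / (π × 0.875²) = 0.024945. Accumulating E over each segment gives final E = 2.1699.

G0 X-4.10 Y11.28 Z5.25
G1 X0.00 Y0.00 E0.2994
G1 X19.73 Y7.18 E0.8231
G1 X15.63 Y18.46 E1.1225
G1 X9.52 Y16.24 E1.2847
G1 X5.93 Y26.10 E1.5464
G1 X-1.12 Y23.54 E1.7335
G1 X2.47 Y13.67 E1.9955
G1 X-4.10 Y11.28 E2.1699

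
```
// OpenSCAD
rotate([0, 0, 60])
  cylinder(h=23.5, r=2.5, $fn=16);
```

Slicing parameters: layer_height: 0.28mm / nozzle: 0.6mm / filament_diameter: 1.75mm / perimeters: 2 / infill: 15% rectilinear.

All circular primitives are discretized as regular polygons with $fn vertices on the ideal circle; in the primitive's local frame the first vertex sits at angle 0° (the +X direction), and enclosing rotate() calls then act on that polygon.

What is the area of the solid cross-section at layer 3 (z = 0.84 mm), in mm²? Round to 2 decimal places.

At z = 0.84 mm: the r=2.5 cylinder gives a regular 16-gon of circumradius 2.5 (constant along its height) (area = (16/2)·2.500²·sin(360°/16) = 19.13 mm²); (whole slice rotated 60° about Z — lengths, areas and connectivity unchanged). Overall, the cross-section is a single solid region. Net area = 19.13 mm².

19.13 mm²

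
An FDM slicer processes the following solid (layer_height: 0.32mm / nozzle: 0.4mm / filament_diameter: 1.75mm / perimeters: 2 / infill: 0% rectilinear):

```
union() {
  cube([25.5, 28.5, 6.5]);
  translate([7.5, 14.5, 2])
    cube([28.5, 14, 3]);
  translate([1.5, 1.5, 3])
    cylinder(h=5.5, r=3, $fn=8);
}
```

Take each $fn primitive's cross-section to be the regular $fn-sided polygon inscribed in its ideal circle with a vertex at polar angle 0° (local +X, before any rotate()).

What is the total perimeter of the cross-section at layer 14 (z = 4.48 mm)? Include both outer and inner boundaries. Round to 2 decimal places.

At z = 4.48 mm: the cube (footprint 25.5×28.5) is included at this height (perimeter 108.00 mm); the 28.5×14 cube at (7.5, 14.5) contributes its full rectangle (perimeter 85.00 mm); the cylinder at (1.5, 1.5): section is a regular 8-gon, circumradius r=3 (perimeter = 2·8·3.000·sin(180°/8) = 18.37 mm); Taking the union: the regions partially overlap (shared area 268.68 mm²), so the edge portions inside another operand are dropped and the merged outline is re-measured after clipping — boundary = 131.77 mm. Overall, the cross-section is a single solid region. Total boundary length (outer) = 131.77 mm.

131.77 mm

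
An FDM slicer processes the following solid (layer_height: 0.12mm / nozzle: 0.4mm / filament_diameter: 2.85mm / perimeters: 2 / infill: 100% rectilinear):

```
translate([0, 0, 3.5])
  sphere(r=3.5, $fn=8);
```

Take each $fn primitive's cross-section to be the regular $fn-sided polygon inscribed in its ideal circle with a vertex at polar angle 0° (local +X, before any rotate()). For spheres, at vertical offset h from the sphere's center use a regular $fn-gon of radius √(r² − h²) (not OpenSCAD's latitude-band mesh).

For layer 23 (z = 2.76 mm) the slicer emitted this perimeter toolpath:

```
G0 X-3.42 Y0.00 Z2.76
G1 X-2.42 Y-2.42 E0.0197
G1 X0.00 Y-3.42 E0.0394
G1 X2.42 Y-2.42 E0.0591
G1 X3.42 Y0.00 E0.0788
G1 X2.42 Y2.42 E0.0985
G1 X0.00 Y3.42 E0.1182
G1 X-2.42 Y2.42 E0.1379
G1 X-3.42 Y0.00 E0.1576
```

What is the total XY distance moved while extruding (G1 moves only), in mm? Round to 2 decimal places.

20.95 mm

Sum the Euclidean lengths of each G1 segment: total = 20.95 mm.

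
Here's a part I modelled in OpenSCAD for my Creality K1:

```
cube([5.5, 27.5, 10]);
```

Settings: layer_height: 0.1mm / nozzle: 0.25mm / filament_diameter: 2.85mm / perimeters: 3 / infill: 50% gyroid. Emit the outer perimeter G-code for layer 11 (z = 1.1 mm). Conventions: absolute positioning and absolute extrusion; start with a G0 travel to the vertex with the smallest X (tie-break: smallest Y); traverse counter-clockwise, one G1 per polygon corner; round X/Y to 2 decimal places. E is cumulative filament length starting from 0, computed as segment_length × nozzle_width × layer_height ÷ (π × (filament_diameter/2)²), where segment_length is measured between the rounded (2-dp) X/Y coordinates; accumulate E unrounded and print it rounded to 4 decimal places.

At z = 1.1 mm: the cube (footprint 5.5×27.5) is included at this height. The outline is a single polygon with 4 vertices. Extrusion per mm of travel: 0.25 × 0.1 / (π × 1.425²) = 0.003919. Accumulating E over each segment gives final E = 0.2586.

G0 X0.00 Y0.00 Z1.10
G1 X5.50 Y0.00 E0.0216
G1 X5.50 Y27.50 E0.1293
G1 X0.00 Y27.50 E0.1509
G1 X0.00 Y0.00 E0.2586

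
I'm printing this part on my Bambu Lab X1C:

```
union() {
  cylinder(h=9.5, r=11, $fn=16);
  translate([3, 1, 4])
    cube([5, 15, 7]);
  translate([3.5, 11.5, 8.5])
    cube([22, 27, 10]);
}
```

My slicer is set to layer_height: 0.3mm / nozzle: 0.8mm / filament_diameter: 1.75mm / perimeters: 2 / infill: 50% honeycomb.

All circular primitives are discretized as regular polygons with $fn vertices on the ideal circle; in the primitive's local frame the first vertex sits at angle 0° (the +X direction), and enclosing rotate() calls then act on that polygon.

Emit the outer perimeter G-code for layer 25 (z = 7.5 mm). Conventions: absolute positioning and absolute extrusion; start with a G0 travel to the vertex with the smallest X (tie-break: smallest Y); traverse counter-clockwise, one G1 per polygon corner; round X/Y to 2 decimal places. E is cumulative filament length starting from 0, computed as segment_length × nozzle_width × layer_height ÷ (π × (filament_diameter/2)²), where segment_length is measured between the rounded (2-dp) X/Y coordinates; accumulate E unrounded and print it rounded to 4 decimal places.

At z = 7.5 mm: the r=11 cylinder contributes a regular 16-gon of circumradius 11; the cube at (3, 1) is present — its section is the full 5×15 rectangle; the cube at (3.5, 11.5) does not reach this height (z outside [8.5, 18.5]); Merging all regions: the regions partially overlap (shared area 41.14 mm²), so overlapping operands fuse into one piece — 1 connected region. The outline is a single polygon with 18 vertices. Extrusion per mm of travel: 0.8 × 0.3 / (π × 0.875²) = 0.099780. Accumulating E over each segment gives final E = 8.1718.

G0 X-11.00 Y0.00 Z7.50
G1 X-10.16 Y-4.21 E0.4284
G1 X-7.78 Y-7.78 E0.8565
G1 X-4.21 Y-10.16 E1.2846
G1 X0.00 Y-11.00 E1.7129
G1 X4.21 Y-10.16 E2.1413
G1 X7.78 Y-7.78 E2.5694
G1 X10.16 Y-4.21 E2.9975
G1 X11.00 Y0.00 E3.4259
G1 X10.16 Y4.21 E3.8543
G1 X8.00 Y7.45 E4.2428
G1 X8.00 Y16.00 E5.0959
G1 X3.00 Y16.00 E5.5948
G1 X3.00 Y10.40 E6.1536
G1 X0.00 Y11.00 E6.4589
G1 X-4.21 Y10.16 E6.8872
G1 X-7.78 Y7.78 E7.3153
G1 X-10.16 Y4.21 E7.7435
G1 X-11.00 Y0.00 E8.1718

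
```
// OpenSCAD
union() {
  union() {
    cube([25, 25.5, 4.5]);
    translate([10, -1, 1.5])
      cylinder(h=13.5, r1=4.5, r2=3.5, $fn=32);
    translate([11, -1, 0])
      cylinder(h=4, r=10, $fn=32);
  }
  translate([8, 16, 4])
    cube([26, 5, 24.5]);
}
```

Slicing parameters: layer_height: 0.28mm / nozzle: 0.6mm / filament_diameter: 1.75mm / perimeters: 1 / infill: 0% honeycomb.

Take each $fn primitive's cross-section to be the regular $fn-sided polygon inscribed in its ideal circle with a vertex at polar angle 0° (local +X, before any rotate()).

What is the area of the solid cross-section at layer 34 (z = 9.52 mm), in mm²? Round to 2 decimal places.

At z = 9.52 mm: the cube is absent (z outside [0, 4.5]); the cone at (10, -1): at t=0.594 of its height the radius interpolates to r₁+(r₂−r₁)t = 3.906, giving a regular 32-gon of that circumradius (area = (32/2)·3.906²·sin(360°/32) = 47.62 mm²); the cylinder at (11, -1) is not intersected at this z (z outside [0, 4]); Taking the union: only the cone at (10, -1) is present, so the union is just that shape — area = 47.62 mm²; the cube at (8, 16) (footprint 26×5) is included at this height (area 130.00 mm²); Taking the union: the 2 present regions are separate (no shared area or edge), so areas and boundary lengths simply add and each stays a separate island — area = 177.62 mm². Overall, the cross-section has 2 separate islands. Net area = 177.62 mm².

177.62 mm²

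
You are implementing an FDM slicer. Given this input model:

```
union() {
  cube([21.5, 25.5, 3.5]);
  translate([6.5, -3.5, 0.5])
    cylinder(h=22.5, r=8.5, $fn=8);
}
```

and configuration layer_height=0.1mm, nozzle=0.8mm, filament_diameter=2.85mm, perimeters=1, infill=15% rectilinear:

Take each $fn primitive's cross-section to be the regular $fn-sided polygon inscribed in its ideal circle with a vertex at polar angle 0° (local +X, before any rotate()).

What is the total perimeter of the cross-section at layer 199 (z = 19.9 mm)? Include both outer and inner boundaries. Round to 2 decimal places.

At z = 19.9 mm: the cube is not intersected at this z (z outside [0, 3.5]); the cylinder at (6.5, -3.5): section is a regular 8-gon, circumradius r=8.5 (perimeter = 2·8·8.500·sin(180°/8) = 52.04 mm); Taking the union: only the r=8.5 cylinder at (6.5, -3.5) is present, so the union is just that shape — boundary = 52.04 mm. Overall, the cross-section is a single solid region. Total boundary length (outer) = 52.04 mm.

52.04 mm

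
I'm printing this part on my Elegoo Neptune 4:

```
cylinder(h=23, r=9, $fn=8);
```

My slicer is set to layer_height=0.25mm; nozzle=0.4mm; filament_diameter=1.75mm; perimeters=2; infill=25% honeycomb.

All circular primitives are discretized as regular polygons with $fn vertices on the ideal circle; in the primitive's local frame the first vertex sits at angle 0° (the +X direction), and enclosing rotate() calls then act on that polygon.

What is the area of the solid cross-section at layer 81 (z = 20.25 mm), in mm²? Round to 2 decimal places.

229.10 mm²

At z = 20.25 mm: the r=9 cylinder contributes a regular 8-gon of circumradius 9 (area = (8/2)·9.000²·sin(360°/8) = 229.10 mm²). Overall, the cross-section is a single solid region. Net area = 229.10 mm².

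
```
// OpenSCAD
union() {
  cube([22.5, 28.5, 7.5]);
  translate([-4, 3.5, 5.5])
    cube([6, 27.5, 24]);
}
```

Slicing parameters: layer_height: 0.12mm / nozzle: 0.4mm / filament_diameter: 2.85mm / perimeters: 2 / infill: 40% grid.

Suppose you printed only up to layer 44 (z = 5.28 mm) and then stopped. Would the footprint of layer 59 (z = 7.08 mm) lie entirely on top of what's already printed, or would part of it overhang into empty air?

part overhangs

Compare the two slices. At z = 5.28: the cube is present — its section is the full 22.5×28.5 rectangle (area 641.25 mm²); the cube at (-4, 3.5) is not intersected at this z (z outside [5.5, 29.5]); Merging all regions: only the 22.5×28.5 cube is present, so the union is just that shape — area = 641.25 mm². At z = 7.08: the 22.5×28.5 cube contributes its full rectangle (area 641.25 mm²); the cube at (-4, 3.5) is present — its section is the full 6×27.5 rectangle (area 165.00 mm²); Merging all regions: the regions partially overlap — summed areas 806.25 mm² minus the doubly-counted overlap 50.00 mm² gives 756.25 mm² — area = 756.25 mm². Checking containment: at z = 7.08 the cross-section extends beyond the z = 5.28 cross-section by about 115.00 mm².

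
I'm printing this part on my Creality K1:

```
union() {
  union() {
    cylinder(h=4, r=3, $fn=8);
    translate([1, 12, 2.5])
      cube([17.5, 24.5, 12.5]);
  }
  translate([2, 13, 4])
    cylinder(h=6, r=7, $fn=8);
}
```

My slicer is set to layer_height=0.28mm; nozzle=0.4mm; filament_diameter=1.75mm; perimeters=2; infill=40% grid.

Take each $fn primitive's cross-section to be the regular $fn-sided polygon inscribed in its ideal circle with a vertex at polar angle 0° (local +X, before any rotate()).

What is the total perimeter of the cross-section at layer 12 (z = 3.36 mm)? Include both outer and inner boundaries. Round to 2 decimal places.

At z = 3.36 mm: the r=3 cylinder gives a regular 8-gon of circumradius 3 (constant along its height) (perimeter = 2·8·3.000·sin(180°/8) = 18.37 mm); the cube at (1, 12) (footprint 17.5×24.5) is included at this height (perimeter 84.00 mm); Combining (union): the 2 present regions are separate (no shared area or edge), so areas and boundary lengths simply add and each stays a separate island — boundary = 102.37 mm; the cylinder at (2, 13) does not reach this height (z outside [4, 10]); Taking the union: only the result so far is present, so the union is just that shape — boundary = 102.37 mm. Overall, the cross-section has 2 separate islands. Total boundary length (outer) = 102.37 mm.

102.37 mm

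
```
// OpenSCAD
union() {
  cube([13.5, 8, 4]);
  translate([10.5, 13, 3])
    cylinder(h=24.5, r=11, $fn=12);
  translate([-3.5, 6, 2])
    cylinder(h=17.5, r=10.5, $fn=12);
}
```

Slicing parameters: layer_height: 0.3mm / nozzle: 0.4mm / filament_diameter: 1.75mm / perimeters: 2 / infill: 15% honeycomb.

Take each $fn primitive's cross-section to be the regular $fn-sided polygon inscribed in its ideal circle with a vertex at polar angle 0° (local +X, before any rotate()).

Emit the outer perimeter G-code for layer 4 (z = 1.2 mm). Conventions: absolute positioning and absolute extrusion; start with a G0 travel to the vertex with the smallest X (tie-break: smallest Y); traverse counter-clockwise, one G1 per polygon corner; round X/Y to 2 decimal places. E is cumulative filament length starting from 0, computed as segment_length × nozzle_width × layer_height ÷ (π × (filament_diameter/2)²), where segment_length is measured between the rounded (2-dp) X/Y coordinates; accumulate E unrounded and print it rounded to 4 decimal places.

At z = 1.2 mm: the cube (footprint 13.5×8) is included at this height; the cylinder at (10.5, 13) is absent (z outside [3, 27.5]); the cylinder at (-3.5, 6) is not intersected at this z (z outside [2, 19.5]); Merging all regions: only the 13.5×8 cube is present, so the union is just that shape — 1 connected region. The outline is a single polygon with 4 vertices. Extrusion per mm of travel: 0.4 × 0.3 / (π × 0.875²) = 0.049890. Accumulating E over each segment gives final E = 2.1453.

G0 X0.00 Y0.00 Z1.20
G1 X13.50 Y0.00 E0.6735
G1 X13.50 Y8.00 E1.0726
G1 X0.00 Y8.00 E1.7462
G1 X0.00 Y0.00 E2.1453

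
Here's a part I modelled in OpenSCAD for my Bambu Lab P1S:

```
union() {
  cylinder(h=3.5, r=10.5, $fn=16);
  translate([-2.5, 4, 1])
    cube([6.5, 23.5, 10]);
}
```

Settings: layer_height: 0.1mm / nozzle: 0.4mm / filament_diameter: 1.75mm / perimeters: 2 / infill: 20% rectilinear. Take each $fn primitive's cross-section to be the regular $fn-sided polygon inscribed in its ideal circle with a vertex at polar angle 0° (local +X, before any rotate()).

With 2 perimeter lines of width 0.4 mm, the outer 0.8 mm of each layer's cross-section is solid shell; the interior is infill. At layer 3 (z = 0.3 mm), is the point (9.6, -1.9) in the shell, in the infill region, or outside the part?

At z = 0.3 mm: the cylinder: section is a regular 16-gon, circumradius r=10.5; the cube at (-2.5, 4) does not reach this height (z outside [1, 11]); Merging all regions: only the r=10.5 cylinder is present, so the union is just that shape — 1 connected region. Overall, the cross-section is a single solid region. The nearest boundary edge runs (9.70, -4.02)→(10.50, 0.00); distance from the point to it = 0.51 mm. The point is inside the cross-section, 0.51 mm from the nearest boundary — within the 0.8 mm shell band (2 × 0.4).

shell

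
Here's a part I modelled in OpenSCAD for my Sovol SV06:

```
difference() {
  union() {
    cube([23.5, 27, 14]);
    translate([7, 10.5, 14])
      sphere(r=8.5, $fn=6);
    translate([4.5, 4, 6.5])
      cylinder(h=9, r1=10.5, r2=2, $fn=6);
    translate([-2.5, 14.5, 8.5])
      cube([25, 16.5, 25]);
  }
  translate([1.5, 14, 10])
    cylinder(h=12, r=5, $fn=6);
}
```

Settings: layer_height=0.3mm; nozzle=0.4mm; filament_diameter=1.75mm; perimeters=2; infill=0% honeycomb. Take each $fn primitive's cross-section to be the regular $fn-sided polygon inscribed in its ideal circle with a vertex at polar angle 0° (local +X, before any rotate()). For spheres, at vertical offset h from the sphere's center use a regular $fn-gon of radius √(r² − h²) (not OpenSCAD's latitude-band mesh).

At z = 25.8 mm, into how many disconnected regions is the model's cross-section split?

1

At z = 25.8 mm: the cube is not intersected at this z (z outside [0, 14]); the sphere at (7, 10.5) is not intersected at this z (|z−center|=11.800 > r=8.5); the cone at (4.5, 4) does not reach this height (z outside [6.5, 15.5]); the cube at (-2.5, 14.5) (footprint 25×16.5) is included at this height; Taking the union: only the 25×16.5 cube at (-2.5, 14.5) is present, so the union is just that shape — 1 connected region; the cylinder at (1.5, 14) does not reach this height (z outside [10, 22]); Taking the first minus the rest: none of the subtracted shapes is present at this height, so that combined region is unchanged — 1 connected region. The result has 1 disconnected region.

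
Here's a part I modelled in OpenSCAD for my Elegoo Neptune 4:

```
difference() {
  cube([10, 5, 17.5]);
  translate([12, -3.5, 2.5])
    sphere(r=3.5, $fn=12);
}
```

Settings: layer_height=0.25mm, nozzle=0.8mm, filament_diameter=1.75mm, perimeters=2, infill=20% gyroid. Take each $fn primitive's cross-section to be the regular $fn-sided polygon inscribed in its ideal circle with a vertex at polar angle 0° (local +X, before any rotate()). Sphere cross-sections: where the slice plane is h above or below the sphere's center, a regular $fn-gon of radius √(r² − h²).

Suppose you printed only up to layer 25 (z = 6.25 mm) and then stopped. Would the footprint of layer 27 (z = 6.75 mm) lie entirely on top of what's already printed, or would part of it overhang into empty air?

Compare the two slices. At z = 6.25: the cube is present — its section is the full 10×5 rectangle (area 50.00 mm²); the sphere at (12, -3.5) does not reach this height (|z−center|=3.750 > r=3.5); Subtracting the remaining from the first: none of the subtracted shapes is present at this height, so the 10×5 cube is unchanged — area = 50.00 mm². At z = 6.75: the 10×5 cube contributes its full rectangle (area 50.00 mm²); the sphere at (12, -3.5) does not reach this height (|z−center|=4.250 > r=3.5); Subtracting the remaining from the first: none of the subtracted shapes is present at this height, so the 10×5 cube is unchanged — area = 50.00 mm². Checking containment: the cross-section at z = 6.75 is a subset of the cross-section at z = 6.25.

entirely on top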